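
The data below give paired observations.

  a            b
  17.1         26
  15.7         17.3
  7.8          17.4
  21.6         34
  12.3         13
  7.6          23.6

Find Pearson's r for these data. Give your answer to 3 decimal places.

0.618

n = 6, Σa = 82.1, Σb = 131.3, Σa² = 1275.35, Σb² = 3160.01, Σab = 1925.59
nΣab − ΣaΣb = 11553.54 − 10779.73 = 773.81
nΣa² − (Σa)² = 7652.1 − 6740.41 = 911.69; nΣb² − (Σb)² = 18960.06 − 17239.69 = 1720.37
r = 773.81 / √(911.69 × 1720.37) = 773.81 / 1252.3754 ≈ 0.618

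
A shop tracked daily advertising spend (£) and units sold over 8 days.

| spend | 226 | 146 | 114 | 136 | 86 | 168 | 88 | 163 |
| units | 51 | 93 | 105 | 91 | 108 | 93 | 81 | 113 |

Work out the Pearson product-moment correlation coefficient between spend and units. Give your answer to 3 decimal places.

n = 8, Σx = 1127, Σy = 735, Σx² = 173817, Σy² = 70199, Σxy = 99909
nΣxy − ΣxΣy = 799272 − 828345 = -29073
nΣx² − (Σx)² = 1390536 − 1270129 = 120407; nΣy² − (Σy)² = 561592 − 540225 = 21367
r = -29073 / √(120407 × 21367) = -29073 / 50722.1487 ≈ -0.573

-0.573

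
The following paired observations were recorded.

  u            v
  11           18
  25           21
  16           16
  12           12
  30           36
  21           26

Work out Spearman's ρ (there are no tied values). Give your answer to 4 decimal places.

Rank u: 1, 5, 3, 2, 6, 4
Rank v: 3, 4, 2, 1, 6, 5
d = rank(u) − rank(v): -2, 1, 1, 1, 0, -1; Σd² = 8
ρ = 1 − 6Σd² / [n(n²−1)] = 1 − 6×8 / (6×35) = 1 − 48/210 ≈ 0.7714

0.7714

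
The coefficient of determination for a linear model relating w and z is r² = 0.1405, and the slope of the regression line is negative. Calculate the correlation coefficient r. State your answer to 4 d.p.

-0.3748

|r| = √0.1405 = 0.3748
The association is negative, so r = −0.3748.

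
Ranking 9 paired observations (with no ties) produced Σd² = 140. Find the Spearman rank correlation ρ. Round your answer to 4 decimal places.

-0.1667

ρ = 1 − 6Σd² / [n(n²−1)] = 1 − 6×140 / (9×80)
  = 1 − 840/720 = 1 − 1.16667 ≈ -0.1667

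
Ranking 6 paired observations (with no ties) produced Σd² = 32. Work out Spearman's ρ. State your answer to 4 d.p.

0.0857

ρ = 1 − 6Σd² / [n(n²−1)] = 1 − 6×32 / (6×35)
  = 1 − 192/210 = 1 − 0.91429 ≈ 0.0857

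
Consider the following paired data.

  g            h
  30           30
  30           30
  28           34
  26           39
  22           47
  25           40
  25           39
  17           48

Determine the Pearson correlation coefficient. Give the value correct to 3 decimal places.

-0.955

n = 8, Σg = 203, Σh = 307, Σg² = 5283, Σh² = 12111, Σgh = 7591
nΣgh − ΣgΣh = 60728 − 62321 = -1593
nΣg² − (Σg)² = 42264 − 41209 = 1055; nΣh² − (Σh)² = 96888 − 94249 = 2639
r = -1593 / √(1055 × 2639) = -1593 / 1668.5757 ≈ -0.955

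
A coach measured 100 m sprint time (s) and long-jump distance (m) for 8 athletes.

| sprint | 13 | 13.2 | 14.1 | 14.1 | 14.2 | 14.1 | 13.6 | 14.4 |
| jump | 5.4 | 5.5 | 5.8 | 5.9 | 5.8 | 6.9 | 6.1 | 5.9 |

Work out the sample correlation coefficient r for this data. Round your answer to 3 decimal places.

n = 8, Σx = 110.7, Σy = 47.3, Σx² = 1533.63, Σy² = 281.13, Σxy = 655.34
nΣxy − ΣxΣy = 5242.72 − 5236.11 = 6.61
nΣx² − (Σx)² = 12269.04 − 12254.49 = 14.55; nΣy² − (Σy)² = 2249.04 − 2237.29 = 11.75
r = 6.61 / √(14.55 × 11.75) = 6.61 / 13.0753 ≈ 0.506

0.506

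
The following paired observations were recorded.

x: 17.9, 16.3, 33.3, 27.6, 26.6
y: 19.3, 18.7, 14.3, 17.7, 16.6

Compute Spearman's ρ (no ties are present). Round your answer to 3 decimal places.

Rank x: 2, 1, 5, 4, 3
Rank y: 5, 4, 1, 3, 2
d = rank(x) − rank(y): -3, -3, 4, 1, 1; Σd² = 36
ρ = 1 − 6Σd² / [n(n²−1)] = 1 − 6×36 / (5×24) = 1 − 216/120 ≈ -0.800

-0.800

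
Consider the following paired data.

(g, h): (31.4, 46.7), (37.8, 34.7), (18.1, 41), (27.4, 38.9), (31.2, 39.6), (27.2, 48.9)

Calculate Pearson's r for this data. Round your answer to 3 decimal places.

n = 6, Σg = 173.1, Σh = 249.8, Σg² = 5206.45, Σh² = 10538.56, Σgh = 7151.6
nΣgh − ΣgΣh = 42909.6 − 43240.38 = -330.78
nΣg² − (Σg)² = 31238.7 − 29963.61 = 1275.09; nΣh² − (Σh)² = 63231.36 − 62400.04 = 831.32
r = -330.78 / √(1275.09 × 831.32) = -330.78 / 1029.5668 ≈ -0.321

-0.321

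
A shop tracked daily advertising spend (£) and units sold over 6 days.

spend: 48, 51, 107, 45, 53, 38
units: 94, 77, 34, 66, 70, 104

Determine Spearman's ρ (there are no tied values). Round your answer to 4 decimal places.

Rank spend: 3, 4, 6, 2, 5, 1
Rank units: 5, 4, 1, 2, 3, 6
d = rank(spend) − rank(units): -2, 0, 5, 0, 2, -5; Σd² = 58
ρ = 1 − 6Σd² / [n(n²−1)] = 1 − 6×58 / (6×35) = 1 − 348/210 ≈ -0.6571

-0.6571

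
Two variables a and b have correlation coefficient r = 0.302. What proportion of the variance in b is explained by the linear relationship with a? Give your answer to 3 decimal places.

0.091

r² = (0.302)² = 0.091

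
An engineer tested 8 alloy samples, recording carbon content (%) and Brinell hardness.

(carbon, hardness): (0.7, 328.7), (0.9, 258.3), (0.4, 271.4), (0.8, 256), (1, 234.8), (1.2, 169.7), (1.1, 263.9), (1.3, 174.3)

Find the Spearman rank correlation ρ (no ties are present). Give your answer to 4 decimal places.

Rank carbon: 2, 4, 1, 3, 5, 7, 6, 8
Rank hardness: 8, 5, 7, 4, 3, 1, 6, 2
d = rank(carbon) − rank(hardness): -6, -1, -6, -1, 2, 6, 0, 6; Σd² = 150
ρ = 1 − 6Σd² / [n(n²−1)] = 1 − 6×150 / (8×63) = 1 − 900/504 ≈ -0.7857

-0.7857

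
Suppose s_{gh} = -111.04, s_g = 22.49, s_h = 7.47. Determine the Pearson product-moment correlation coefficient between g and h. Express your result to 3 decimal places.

r = Cov(g,h) / (s_g · s_h) = -111.04 / (22.49 × 7.47)
  = -111.04 / 168.0003 ≈ -0.661

-0.661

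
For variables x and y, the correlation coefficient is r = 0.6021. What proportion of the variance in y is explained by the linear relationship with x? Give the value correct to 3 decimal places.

0.363

r² = (0.6021)² = 0.363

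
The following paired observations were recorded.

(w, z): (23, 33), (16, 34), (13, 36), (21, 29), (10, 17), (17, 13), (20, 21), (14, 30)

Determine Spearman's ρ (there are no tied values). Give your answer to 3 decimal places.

-0.048

Rank w: 8, 4, 2, 7, 1, 5, 6, 3
Rank z: 6, 7, 8, 4, 2, 1, 3, 5
d = rank(w) − rank(z): 2, -3, -6, 3, -1, 4, 3, -2; Σd² = 88
ρ = 1 − 6Σd² / [n(n²−1)] = 1 − 6×88 / (8×63) = 1 − 528/504 ≈ -0.048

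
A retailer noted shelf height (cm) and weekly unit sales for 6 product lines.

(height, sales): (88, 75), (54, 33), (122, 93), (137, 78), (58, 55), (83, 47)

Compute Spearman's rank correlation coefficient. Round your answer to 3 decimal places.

0.886

Rank height: 4, 1, 5, 6, 2, 3
Rank sales: 4, 1, 6, 5, 3, 2
d = rank(height) − rank(sales): 0, 0, -1, 1, -1, 1; Σd² = 4
ρ = 1 − 6Σd² / [n(n²−1)] = 1 − 6×4 / (6×35) = 1 − 24/210 ≈ 0.886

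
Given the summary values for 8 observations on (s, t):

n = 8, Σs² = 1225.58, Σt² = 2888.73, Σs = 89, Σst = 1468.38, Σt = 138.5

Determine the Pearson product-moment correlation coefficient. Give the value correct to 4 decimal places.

-0.2130

r = (nΣst − ΣsΣt) / √[(nΣs² − (Σs)²)(nΣt² − (Σt)²)]
Numerator: 8×1468.38 − 89×138.5 = -579.46
Denominator: √[(9804.64 − 7921)(23109.84 − 19182.25)] = √[1883.64 × 3927.59] = 2719.9569
r = -579.46 / 2719.9569 ≈ -0.2130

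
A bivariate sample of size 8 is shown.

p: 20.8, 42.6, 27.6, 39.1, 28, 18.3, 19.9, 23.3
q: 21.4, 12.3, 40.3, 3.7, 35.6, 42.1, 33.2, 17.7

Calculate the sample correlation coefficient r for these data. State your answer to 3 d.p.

n = 8, Σp = 219.6, Σq = 206.3, Σp² = 6595.76, Σq² = 6702.33, Σpq = 5066.37
nΣpq − ΣpΣq = 40530.96 − 45303.48 = -4772.52
nΣp² − (Σp)² = 52766.08 − 48224.16 = 4541.92; nΣq² − (Σq)² = 53618.64 − 42559.69 = 11058.95
r = -4772.52 / √(4541.92 × 11058.95) = -4772.52 / 7087.2326 ≈ -0.673

-0.673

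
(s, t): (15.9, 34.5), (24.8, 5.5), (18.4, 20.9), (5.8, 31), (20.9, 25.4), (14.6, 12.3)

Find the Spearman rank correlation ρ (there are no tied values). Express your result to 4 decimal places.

Rank s: 3, 6, 4, 1, 5, 2
Rank t: 6, 1, 3, 5, 4, 2
d = rank(s) − rank(t): -3, 5, 1, -4, 1, 0; Σd² = 52
ρ = 1 − 6Σd² / [n(n²−1)] = 1 − 6×52 / (6×35) = 1 − 312/210 ≈ -0.4857

-0.4857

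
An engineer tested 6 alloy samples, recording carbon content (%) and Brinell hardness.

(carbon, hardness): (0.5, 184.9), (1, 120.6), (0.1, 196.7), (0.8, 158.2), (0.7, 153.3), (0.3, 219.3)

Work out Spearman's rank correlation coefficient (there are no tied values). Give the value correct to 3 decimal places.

-0.886

Rank carbon: 3, 6, 1, 5, 4, 2
Rank hardness: 4, 1, 5, 3, 2, 6
d = rank(carbon) − rank(hardness): -1, 5, -4, 2, 2, -4; Σd² = 66
ρ = 1 − 6Σd² / [n(n²−1)] = 1 − 6×66 / (6×35) = 1 − 396/210 ≈ -0.886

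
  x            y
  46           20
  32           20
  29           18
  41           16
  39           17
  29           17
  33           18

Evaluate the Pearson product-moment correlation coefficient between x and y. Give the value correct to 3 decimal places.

0.100

n = 7, Σx = 249, Σy = 126, Σx² = 9113, Σy² = 2282, Σxy = 4488
nΣxy − ΣxΣy = 31416 − 31374 = 42
nΣx² − (Σx)² = 63791 − 62001 = 1790; nΣy² − (Σy)² = 15974 − 15876 = 98
r = 42 / √(1790 × 98) = 42 / 418.8317 ≈ 0.100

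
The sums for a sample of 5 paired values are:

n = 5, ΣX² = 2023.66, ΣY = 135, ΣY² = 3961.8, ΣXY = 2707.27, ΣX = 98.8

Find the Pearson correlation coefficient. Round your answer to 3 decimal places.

0.264

r = (nΣXY − ΣXΣY) / √[(nΣX² − (ΣX)²)(nΣY² − (ΣY)²)]
Numerator: 5×2707.27 − 98.8×135 = 198.35
Denominator: √[(10118.3 − 9761.44)(19809 − 18225)] = √[356.86 × 1584] = 751.8419
r = 198.35 / 751.8419 ≈ 0.264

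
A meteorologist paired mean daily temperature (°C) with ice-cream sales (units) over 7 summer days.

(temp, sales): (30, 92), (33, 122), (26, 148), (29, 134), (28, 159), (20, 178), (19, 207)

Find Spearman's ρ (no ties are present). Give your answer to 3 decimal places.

Rank temp: 6, 7, 3, 5, 4, 2, 1
Rank sales: 1, 2, 4, 3, 5, 6, 7
d = rank(temp) − rank(sales): 5, 5, -1, 2, -1, -4, -6; Σd² = 108
ρ = 1 − 6Σd² / [n(n²−1)] = 1 − 6×108 / (7×48) = 1 − 648/336 ≈ -0.929

-0.929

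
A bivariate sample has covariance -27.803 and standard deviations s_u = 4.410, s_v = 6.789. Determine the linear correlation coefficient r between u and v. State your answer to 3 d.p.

r = Cov(u,v) / (s_u · s_v) = -27.803 / (4.410 × 6.789)
  = -27.803 / 29.9395 ≈ -0.929

-0.929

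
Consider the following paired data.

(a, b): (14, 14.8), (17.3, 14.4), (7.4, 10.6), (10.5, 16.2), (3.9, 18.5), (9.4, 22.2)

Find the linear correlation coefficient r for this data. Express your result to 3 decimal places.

n = 6, Σa = 62.5, Σb = 96.7, Σa² = 763.87, Σb² = 1636.29, Σab = 985.69
nΣab − ΣaΣb = 5914.14 − 6043.75 = -129.61
nΣa² − (Σa)² = 4583.22 − 3906.25 = 676.97; nΣb² − (Σb)² = 9817.74 − 9350.89 = 466.85
r = -129.61 / √(676.97 × 466.85) = -129.61 / 562.1774 ≈ -0.231

-0.231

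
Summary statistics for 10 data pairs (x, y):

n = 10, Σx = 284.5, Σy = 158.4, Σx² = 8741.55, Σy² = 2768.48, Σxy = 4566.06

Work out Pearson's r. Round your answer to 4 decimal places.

0.1454

r = (nΣxy − ΣxΣy) / √[(nΣx² − (Σx)²)(nΣy² − (Σy)²)]
Numerator: 10×4566.06 − 284.5×158.4 = 595.8
Denominator: √[(87415.5 − 80940.25)(27684.8 − 25090.56)] = √[6475.25 × 2594.24] = 4098.5793
r = 595.8 / 4098.5793 ≈ 0.1454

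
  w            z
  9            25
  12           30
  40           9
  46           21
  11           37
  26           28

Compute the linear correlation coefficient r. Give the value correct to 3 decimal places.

-0.729

n = 6, Σw = 144, Σz = 150, Σw² = 4738, Σz² = 4200, Σwz = 3046
nΣwz − ΣwΣz = 18276 − 21600 = -3324
nΣw² − (Σw)² = 28428 − 20736 = 7692; nΣz² − (Σz)² = 25200 − 22500 = 2700
r = -3324 / √(7692 × 2700) = -3324 / 4557.2360 ≈ -0.729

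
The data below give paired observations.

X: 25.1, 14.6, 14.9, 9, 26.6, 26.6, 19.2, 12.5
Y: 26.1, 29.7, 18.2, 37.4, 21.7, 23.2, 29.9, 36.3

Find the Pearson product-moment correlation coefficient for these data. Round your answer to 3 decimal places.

n = 8, ΣX = 148.5, ΣY = 222.5, ΣX² = 3086.19, ΣY² = 6514.13, ΣXY = 3918.68
nΣXY − ΣXΣY = 31349.44 − 33041.25 = -1691.81
nΣX² − (ΣX)² = 24689.52 − 22052.25 = 2637.27; nΣY² − (ΣY)² = 52113.04 − 49506.25 = 2606.79
r = -1691.81 / √(2637.27 × 2606.79) = -1691.81 / 2621.9857 ≈ -0.645

-0.645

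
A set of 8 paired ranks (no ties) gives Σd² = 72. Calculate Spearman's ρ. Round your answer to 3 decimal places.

0.143

ρ = 1 − 6Σd² / [n(n²−1)] = 1 − 6×72 / (8×63)
  = 1 − 432/504 = 1 − 0.8571 ≈ 0.143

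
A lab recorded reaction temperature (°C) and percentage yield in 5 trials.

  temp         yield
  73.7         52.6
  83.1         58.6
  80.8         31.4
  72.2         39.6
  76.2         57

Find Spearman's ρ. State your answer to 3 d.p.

0.400

Rank temp: 2, 5, 4, 1, 3
Rank yield: 3, 5, 1, 2, 4
d = rank(temp) − rank(yield): -1, 0, 3, -1, -1; Σd² = 12
ρ = 1 − 6Σd² / [n(n²−1)] = 1 − 6×12 / (5×24) = 1 − 72/120 ≈ 0.400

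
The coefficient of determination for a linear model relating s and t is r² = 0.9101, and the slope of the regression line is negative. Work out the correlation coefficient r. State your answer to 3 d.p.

-0.954

|r| = √0.9101 = 0.954
The association is negative, so r = −0.954.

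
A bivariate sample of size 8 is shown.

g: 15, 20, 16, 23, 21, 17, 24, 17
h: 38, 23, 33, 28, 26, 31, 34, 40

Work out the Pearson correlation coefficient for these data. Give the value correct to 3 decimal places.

-0.494

n = 8, Σg = 153, Σh = 253, Σg² = 3005, Σh² = 8239, Σgh = 4771
nΣgh − ΣgΣh = 38168 − 38709 = -541
nΣg² − (Σg)² = 24040 − 23409 = 631; nΣh² − (Σh)² = 65912 − 64009 = 1903
r = -541 / √(631 × 1903) = -541 / 1095.8070 ≈ -0.494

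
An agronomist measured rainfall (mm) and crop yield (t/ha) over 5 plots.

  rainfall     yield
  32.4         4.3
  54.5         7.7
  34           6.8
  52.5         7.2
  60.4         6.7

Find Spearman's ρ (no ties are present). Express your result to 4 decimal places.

Rank rainfall: 1, 4, 2, 3, 5
Rank yield: 1, 5, 3, 4, 2
d = rank(rainfall) − rank(yield): 0, -1, -1, -1, 3; Σd² = 12
ρ = 1 − 6Σd² / [n(n²−1)] = 1 − 6×12 / (5×24) = 1 − 72/120 ≈ 0.4000

0.4000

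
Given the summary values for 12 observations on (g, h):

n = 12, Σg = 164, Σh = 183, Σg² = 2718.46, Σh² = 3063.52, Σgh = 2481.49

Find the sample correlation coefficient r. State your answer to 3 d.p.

r = (nΣgh − ΣgΣh) / √[(nΣg² − (Σg)²)(nΣh² − (Σh)²)]
Numerator: 12×2481.49 − 164×183 = -234.12
Denominator: √[(32621.52 − 26896)(36762.24 − 33489)] = √[5725.52 × 3273.24] = 4329.0878
r = -234.12 / 4329.0878 ≈ -0.054

-0.054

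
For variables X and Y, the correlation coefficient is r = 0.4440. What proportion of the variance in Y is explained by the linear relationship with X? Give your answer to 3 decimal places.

0.197

r² = (0.4440)² = 0.197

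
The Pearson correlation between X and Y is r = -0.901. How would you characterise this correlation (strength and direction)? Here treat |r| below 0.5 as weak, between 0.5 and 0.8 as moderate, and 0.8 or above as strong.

r = -0.901 < 0 so the relationship is negative.
|r| = 0.901, which falls in the strong range.

strong negative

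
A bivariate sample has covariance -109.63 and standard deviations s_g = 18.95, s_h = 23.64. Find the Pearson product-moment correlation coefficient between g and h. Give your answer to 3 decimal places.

-0.245

r = Cov(g,h) / (s_g · s_h) = -109.63 / (18.95 × 23.64)
  = -109.63 / 447.9780 ≈ -0.245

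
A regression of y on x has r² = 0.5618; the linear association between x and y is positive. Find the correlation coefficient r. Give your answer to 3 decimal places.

0.750

|r| = √0.5618 = 0.750
The association is positive, so r = 0.750.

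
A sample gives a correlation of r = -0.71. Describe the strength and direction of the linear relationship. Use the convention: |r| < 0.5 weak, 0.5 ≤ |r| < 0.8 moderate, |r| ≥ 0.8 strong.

moderate negative

r = -0.71 < 0 so the relationship is negative.
|r| = 0.71, which falls in the moderate range.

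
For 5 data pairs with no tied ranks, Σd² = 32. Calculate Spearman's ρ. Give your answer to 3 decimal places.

ρ = 1 − 6Σd² / [n(n²−1)] = 1 − 6×32 / (5×24)
  = 1 − 192/120 = 1 − 1.6000 ≈ -0.600

-0.600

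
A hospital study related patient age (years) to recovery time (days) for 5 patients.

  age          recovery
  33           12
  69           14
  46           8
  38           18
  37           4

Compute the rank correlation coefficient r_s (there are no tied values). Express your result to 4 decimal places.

Rank age: 1, 5, 4, 3, 2
Rank recovery: 3, 4, 2, 5, 1
d = rank(age) − rank(recovery): -2, 1, 2, -2, 1; Σd² = 14
ρ = 1 − 6Σd² / [n(n²−1)] = 1 − 6×14 / (5×24) = 1 − 84/120 ≈ 0.3000

0.3000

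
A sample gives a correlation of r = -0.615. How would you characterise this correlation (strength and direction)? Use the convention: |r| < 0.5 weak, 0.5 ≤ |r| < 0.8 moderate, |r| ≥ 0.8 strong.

moderate negative

r = -0.615 < 0 so the relationship is negative.
|r| = 0.615, which falls in the moderate range.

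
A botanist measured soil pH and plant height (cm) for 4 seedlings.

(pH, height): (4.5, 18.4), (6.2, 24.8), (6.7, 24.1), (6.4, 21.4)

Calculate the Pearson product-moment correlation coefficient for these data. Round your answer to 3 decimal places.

n = 4, Σx = 23.8, Σy = 88.7, Σx² = 144.54, Σy² = 1992.37, Σxy = 534.99
nΣxy − ΣxΣy = 2139.96 − 2111.06 = 28.9
nΣx² − (Σx)² = 578.16 − 566.44 = 11.72; nΣy² − (Σy)² = 7969.48 − 7867.69 = 101.79
r = 28.9 / √(11.72 × 101.79) = 28.9 / 34.5395 ≈ 0.837

0.837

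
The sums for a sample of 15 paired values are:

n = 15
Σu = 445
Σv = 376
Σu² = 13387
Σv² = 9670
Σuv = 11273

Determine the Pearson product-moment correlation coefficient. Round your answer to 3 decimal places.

r = (nΣuv − ΣuΣv) / √[(nΣu² − (Σu)²)(nΣv² − (Σv)²)]
Numerator: 15×11273 − 445×376 = 1775
Denominator: √[(200805 − 198025)(145050 − 141376)] = √[2780 × 3674] = 3195.8911
r = 1775 / 3195.8911 ≈ 0.555

0.555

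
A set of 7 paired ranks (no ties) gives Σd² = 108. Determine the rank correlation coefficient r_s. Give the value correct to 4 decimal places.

-0.9286

ρ = 1 − 6Σd² / [n(n²−1)] = 1 − 6×108 / (7×48)
  = 1 − 648/336 = 1 − 1.92857 ≈ -0.9286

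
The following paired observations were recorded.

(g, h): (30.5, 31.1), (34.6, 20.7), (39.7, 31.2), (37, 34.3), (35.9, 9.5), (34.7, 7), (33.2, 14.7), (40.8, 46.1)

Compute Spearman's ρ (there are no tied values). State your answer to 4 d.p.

0.5476

Rank g: 1, 3, 7, 6, 5, 4, 2, 8
Rank h: 5, 4, 6, 7, 2, 1, 3, 8
d = rank(g) − rank(h): -4, -1, 1, -1, 3, 3, -1, 0; Σd² = 38
ρ = 1 − 6Σd² / [n(n²−1)] = 1 − 6×38 / (8×63) = 1 − 228/504 ≈ 0.5476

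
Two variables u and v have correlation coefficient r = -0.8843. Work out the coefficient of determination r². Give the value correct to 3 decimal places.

r² = (-0.8843)² = 0.782

0.782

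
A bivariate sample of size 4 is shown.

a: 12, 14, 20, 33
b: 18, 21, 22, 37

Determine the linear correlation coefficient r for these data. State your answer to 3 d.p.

0.975

n = 4, Σa = 79, Σb = 98, Σa² = 1829, Σb² = 2618, Σab = 2171
nΣab − ΣaΣb = 8684 − 7742 = 942
nΣa² − (Σa)² = 7316 − 6241 = 1075; nΣb² − (Σb)² = 10472 − 9604 = 868
r = 942 / √(1075 × 868) = 942 / 965.9710 ≈ 0.975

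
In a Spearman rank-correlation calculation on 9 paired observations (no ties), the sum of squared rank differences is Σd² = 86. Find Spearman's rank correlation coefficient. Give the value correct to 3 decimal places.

0.283

ρ = 1 − 6Σd² / [n(n²−1)] = 1 − 6×86 / (9×80)
  = 1 − 516/720 = 1 − 0.7167 ≈ 0.283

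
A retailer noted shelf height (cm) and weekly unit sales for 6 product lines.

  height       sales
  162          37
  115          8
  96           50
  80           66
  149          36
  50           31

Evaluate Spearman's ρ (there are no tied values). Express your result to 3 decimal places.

Rank height: 6, 4, 3, 2, 5, 1
Rank sales: 4, 1, 5, 6, 3, 2
d = rank(height) − rank(sales): 2, 3, -2, -4, 2, -1; Σd² = 38
ρ = 1 − 6Σd² / [n(n²−1)] = 1 − 6×38 / (6×35) = 1 − 228/210 ≈ -0.086

-0.086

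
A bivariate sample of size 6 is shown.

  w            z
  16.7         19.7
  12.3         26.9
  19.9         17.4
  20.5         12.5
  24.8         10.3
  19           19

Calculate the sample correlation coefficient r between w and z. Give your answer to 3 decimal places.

n = 6, Σw = 113.2, Σz = 105.8, Σw² = 2222.48, Σz² = 2037.8, Σwz = 1878.81
nΣwz − ΣwΣz = 11272.86 − 11976.56 = -703.7
nΣw² − (Σw)² = 13334.88 − 12814.24 = 520.64; nΣz² − (Σz)² = 12226.8 − 11193.64 = 1033.16
r = -703.7 / √(520.64 × 1033.16) = -703.7 / 733.4197 ≈ -0.959

-0.959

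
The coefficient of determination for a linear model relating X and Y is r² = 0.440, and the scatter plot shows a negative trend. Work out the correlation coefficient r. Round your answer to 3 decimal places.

-0.663

|r| = √0.440 = 0.663
The association is negative, so r = −0.663.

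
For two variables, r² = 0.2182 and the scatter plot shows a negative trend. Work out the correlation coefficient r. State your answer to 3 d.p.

|r| = √0.2182 = 0.467
The association is negative, so r = −0.467.

-0.467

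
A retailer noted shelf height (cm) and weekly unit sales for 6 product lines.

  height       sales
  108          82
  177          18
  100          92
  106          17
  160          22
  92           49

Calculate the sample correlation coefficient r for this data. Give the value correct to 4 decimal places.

n = 6, Σx = 743, Σy = 280, Σx² = 98293, Σy² = 18686, Σxy = 31072
nΣxy − ΣxΣy = 186432 − 208040 = -21608
nΣx² − (Σx)² = 589758 − 552049 = 37709; nΣy² − (Σy)² = 112116 − 78400 = 33716
r = -21608 / √(37709 × 33716) = -21608 / 35656.6494 ≈ -0.6060

-0.6060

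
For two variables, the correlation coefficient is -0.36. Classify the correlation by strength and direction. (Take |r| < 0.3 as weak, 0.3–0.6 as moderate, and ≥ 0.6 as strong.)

moderate negative

r = -0.36 < 0 so the relationship is negative.
|r| = 0.36, which falls in the moderate range.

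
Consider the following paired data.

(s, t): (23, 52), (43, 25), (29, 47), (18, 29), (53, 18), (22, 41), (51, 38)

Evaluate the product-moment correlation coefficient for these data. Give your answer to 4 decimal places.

n = 7, Σs = 239, Σt = 250, Σs² = 9437, Σt² = 9828, Σst = 7950
nΣst − ΣsΣt = 55650 − 59750 = -4100
nΣs² − (Σs)² = 66059 − 57121 = 8938; nΣt² − (Σt)² = 68796 − 62500 = 6296
r = -4100 / √(8938 × 6296) = -4100 / 7501.5764 ≈ -0.5466

-0.5466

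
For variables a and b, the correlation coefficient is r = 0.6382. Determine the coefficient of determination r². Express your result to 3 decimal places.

0.407

r² = (0.6382)² = 0.407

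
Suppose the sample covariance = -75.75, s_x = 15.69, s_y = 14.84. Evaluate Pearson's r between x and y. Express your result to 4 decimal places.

r = Cov(x,y) / (s_x · s_y) = -75.75 / (15.69 × 14.84)
  = -75.75 / 232.8396 ≈ -0.3253

-0.3253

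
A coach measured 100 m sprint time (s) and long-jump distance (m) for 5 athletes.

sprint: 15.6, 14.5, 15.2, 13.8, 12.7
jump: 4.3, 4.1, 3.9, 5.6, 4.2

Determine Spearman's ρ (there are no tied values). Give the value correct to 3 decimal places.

-0.200

Rank sprint: 5, 3, 4, 2, 1
Rank jump: 4, 2, 1, 5, 3
d = rank(sprint) − rank(jump): 1, 1, 3, -3, -2; Σd² = 24
ρ = 1 − 6Σd² / [n(n²−1)] = 1 − 6×24 / (5×24) = 1 − 144/120 ≈ -0.200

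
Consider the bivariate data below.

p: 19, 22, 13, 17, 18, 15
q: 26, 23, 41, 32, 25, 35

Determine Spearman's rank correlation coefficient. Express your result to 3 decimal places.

-0.943

Rank p: 5, 6, 1, 3, 4, 2
Rank q: 3, 1, 6, 4, 2, 5
d = rank(p) − rank(q): 2, 5, -5, -1, 2, -3; Σd² = 68
ρ = 1 − 6Σd² / [n(n²−1)] = 1 − 6×68 / (6×35) = 1 − 408/210 ≈ -0.943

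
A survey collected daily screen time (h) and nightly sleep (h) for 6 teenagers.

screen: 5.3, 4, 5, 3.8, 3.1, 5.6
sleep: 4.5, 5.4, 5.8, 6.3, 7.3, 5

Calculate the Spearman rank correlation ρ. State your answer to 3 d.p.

-0.886

Rank screen: 5, 3, 4, 2, 1, 6
Rank sleep: 1, 3, 4, 5, 6, 2
d = rank(screen) − rank(sleep): 4, 0, 0, -3, -5, 4; Σd² = 66
ρ = 1 − 6Σd² / [n(n²−1)] = 1 − 6×66 / (6×35) = 1 − 396/210 ≈ -0.886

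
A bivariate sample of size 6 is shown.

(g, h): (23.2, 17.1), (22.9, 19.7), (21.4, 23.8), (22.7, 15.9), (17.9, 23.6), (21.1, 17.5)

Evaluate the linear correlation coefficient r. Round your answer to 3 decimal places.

n = 6, Σg = 129.2, Σh = 117.6, Σg² = 2801.52, Σh² = 2362.96, Σgh = 2509.79
nΣgh − ΣgΣh = 15058.74 − 15193.92 = -135.18
nΣg² − (Σg)² = 16809.12 − 16692.64 = 116.48; nΣh² − (Σh)² = 14177.76 − 13829.76 = 348
r = -135.18 / √(116.48 × 348) = -135.18 / 201.3332 ≈ -0.671

-0.671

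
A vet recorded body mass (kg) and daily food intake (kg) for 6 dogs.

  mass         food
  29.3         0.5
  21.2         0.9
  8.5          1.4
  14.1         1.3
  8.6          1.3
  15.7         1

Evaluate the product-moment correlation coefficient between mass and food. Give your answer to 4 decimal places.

n = 6, Σx = 97.4, Σy = 6.4, Σx² = 1899.44, Σy² = 7.4, Σxy = 90.84
nΣxy − ΣxΣy = 545.04 − 623.36 = -78.32
nΣx² − (Σx)² = 11396.64 − 9486.76 = 1909.88; nΣy² − (Σy)² = 44.4 − 40.96 = 3.44
r = -78.32 / √(1909.88 × 3.44) = -78.32 / 81.0555 ≈ -0.9663

-0.9663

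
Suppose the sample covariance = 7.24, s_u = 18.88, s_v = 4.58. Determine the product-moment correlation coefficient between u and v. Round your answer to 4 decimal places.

r = Cov(u,v) / (s_u · s_v) = 7.24 / (18.88 × 4.58)
  = 7.24 / 86.4704 ≈ 0.0837

0.0837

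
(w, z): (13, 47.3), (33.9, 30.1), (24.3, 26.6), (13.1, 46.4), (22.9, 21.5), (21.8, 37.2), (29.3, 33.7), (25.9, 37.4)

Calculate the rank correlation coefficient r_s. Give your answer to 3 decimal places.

-0.548

Rank w: 1, 8, 5, 2, 4, 3, 7, 6
Rank z: 8, 3, 2, 7, 1, 5, 4, 6
d = rank(w) − rank(z): -7, 5, 3, -5, 3, -2, 3, 0; Σd² = 130
ρ = 1 − 6Σd² / [n(n²−1)] = 1 − 6×130 / (8×63) = 1 − 780/504 ≈ -0.548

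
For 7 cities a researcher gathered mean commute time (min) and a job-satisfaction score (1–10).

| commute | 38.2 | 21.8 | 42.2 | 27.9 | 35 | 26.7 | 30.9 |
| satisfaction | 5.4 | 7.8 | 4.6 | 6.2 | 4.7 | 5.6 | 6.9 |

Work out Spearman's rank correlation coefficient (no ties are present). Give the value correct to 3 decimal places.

-0.821

Rank commute: 6, 1, 7, 3, 5, 2, 4
Rank satisfaction: 3, 7, 1, 5, 2, 4, 6
d = rank(commute) − rank(satisfaction): 3, -6, 6, -2, 3, -2, -2; Σd² = 102
ρ = 1 − 6Σd² / [n(n²−1)] = 1 − 6×102 / (7×48) = 1 − 612/336 ≈ -0.821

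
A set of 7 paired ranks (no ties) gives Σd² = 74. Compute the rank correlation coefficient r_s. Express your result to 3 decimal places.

-0.321

ρ = 1 − 6Σd² / [n(n²−1)] = 1 − 6×74 / (7×48)
  = 1 − 444/336 = 1 − 1.3214 ≈ -0.321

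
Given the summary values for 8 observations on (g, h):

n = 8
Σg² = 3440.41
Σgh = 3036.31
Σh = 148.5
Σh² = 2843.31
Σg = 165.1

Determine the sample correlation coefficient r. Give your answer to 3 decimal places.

-0.529

r = (nΣgh − ΣgΣh) / √[(nΣg² − (Σg)²)(nΣh² − (Σh)²)]
Numerator: 8×3036.31 − 165.1×148.5 = -226.87
Denominator: √[(27523.28 − 27258.01)(22746.48 − 22052.25)] = √[265.27 × 694.23] = 429.1368
r = -226.87 / 429.1368 ≈ -0.529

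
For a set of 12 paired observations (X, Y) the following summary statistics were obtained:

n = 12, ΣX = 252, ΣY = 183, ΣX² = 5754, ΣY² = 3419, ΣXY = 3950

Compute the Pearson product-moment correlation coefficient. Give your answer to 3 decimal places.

0.199

r = (nΣXY − ΣXΣY) / √[(nΣX² − (ΣX)²)(nΣY² − (ΣY)²)]
Numerator: 12×3950 − 252×183 = 1284
Denominator: √[(69048 − 63504)(41028 − 33489)] = √[5544 × 7539] = 6464.9993
r = 1284 / 6464.9993 ≈ 0.199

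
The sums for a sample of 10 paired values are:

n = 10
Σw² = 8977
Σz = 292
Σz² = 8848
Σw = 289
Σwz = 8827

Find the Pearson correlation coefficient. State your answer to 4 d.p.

r = (nΣwz − ΣwΣz) / √[(nΣw² − (Σw)²)(nΣz² − (Σz)²)]
Numerator: 10×8827 − 289×292 = 3882
Denominator: √[(89770 − 83521)(88480 − 85264)] = √[6249 × 3216] = 4482.9437
r = 3882 / 4482.9437 ≈ 0.8659

0.8659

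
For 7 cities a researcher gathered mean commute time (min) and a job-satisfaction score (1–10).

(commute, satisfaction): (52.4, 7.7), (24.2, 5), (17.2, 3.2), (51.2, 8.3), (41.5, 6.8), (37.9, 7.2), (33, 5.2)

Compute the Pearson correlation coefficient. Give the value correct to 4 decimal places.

n = 7, Σx = 257.4, Σy = 43.4, Σx² = 10496.34, Σy² = 288.54, Σxy = 1731.16
nΣxy − ΣxΣy = 12118.12 − 11171.16 = 946.96
nΣx² − (Σx)² = 73474.38 − 66254.76 = 7219.62; nΣy² − (Σy)² = 2019.78 − 1883.56 = 136.22
r = 946.96 / √(7219.62 × 136.22) = 946.96 / 991.6938 ≈ 0.9549

0.9549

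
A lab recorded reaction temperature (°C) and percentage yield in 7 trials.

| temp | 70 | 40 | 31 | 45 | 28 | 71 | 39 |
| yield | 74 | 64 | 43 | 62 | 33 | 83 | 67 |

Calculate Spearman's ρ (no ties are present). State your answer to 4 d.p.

0.8571

Rank temp: 6, 4, 2, 5, 1, 7, 3
Rank yield: 6, 4, 2, 3, 1, 7, 5
d = rank(temp) − rank(yield): 0, 0, 0, 2, 0, 0, -2; Σd² = 8
ρ = 1 − 6Σd² / [n(n²−1)] = 1 − 6×8 / (7×48) = 1 − 48/336 ≈ 0.8571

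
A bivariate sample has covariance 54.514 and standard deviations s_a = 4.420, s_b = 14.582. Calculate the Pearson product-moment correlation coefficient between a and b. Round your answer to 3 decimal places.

0.846

r = Cov(a,b) / (s_a · s_b) = 54.514 / (4.420 × 14.582)
  = 54.514 / 64.4524 ≈ 0.846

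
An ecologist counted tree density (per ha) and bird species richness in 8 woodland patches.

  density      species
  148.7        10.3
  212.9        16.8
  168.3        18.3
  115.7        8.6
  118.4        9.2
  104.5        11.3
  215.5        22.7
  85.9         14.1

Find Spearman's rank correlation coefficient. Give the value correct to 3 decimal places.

Rank density: 5, 7, 6, 3, 4, 2, 8, 1
Rank species: 3, 6, 7, 1, 2, 4, 8, 5
d = rank(density) − rank(species): 2, 1, -1, 2, 2, -2, 0, -4; Σd² = 34
ρ = 1 − 6Σd² / [n(n²−1)] = 1 − 6×34 / (8×63) = 1 − 204/504 ≈ 0.595

0.595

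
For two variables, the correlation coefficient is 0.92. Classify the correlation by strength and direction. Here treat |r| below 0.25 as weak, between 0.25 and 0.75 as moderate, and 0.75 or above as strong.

r = 0.92 > 0 so the relationship is positive.
|r| = 0.92, which falls in the strong range.

strong positive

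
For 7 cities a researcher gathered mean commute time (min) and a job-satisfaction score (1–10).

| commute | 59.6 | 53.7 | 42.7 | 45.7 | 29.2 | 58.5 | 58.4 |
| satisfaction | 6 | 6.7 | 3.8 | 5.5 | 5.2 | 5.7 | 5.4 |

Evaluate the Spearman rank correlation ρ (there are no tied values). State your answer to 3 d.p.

Rank commute: 7, 4, 2, 3, 1, 6, 5
Rank satisfaction: 6, 7, 1, 4, 2, 5, 3
d = rank(commute) − rank(satisfaction): 1, -3, 1, -1, -1, 1, 2; Σd² = 18
ρ = 1 − 6Σd² / [n(n²−1)] = 1 − 6×18 / (7×48) = 1 − 108/336 ≈ 0.679

0.679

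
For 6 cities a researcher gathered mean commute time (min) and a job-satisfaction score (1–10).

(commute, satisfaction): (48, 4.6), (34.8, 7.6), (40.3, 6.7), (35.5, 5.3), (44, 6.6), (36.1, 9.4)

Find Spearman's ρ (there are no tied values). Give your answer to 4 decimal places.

-0.5429

Rank commute: 6, 1, 4, 2, 5, 3
Rank satisfaction: 1, 5, 4, 2, 3, 6
d = rank(commute) − rank(satisfaction): 5, -4, 0, 0, 2, -3; Σd² = 54
ρ = 1 − 6Σd² / [n(n²−1)] = 1 − 6×54 / (6×35) = 1 − 324/210 ≈ -0.5429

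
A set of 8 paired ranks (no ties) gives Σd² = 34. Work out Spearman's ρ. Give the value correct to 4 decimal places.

ρ = 1 − 6Σd² / [n(n²−1)] = 1 − 6×34 / (8×63)
  = 1 − 204/504 = 1 − 0.40476 ≈ 0.5952

0.5952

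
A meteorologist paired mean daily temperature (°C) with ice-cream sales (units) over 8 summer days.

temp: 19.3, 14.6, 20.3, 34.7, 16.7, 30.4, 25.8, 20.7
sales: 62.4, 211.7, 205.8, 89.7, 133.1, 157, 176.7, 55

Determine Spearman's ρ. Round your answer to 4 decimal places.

-0.2857

Rank temp: 3, 1, 4, 8, 2, 7, 6, 5
Rank sales: 2, 8, 7, 3, 4, 5, 6, 1
d = rank(temp) − rank(sales): 1, -7, -3, 5, -2, 2, 0, 4; Σd² = 108
ρ = 1 − 6Σd² / [n(n²−1)] = 1 − 6×108 / (8×63) = 1 − 648/504 ≈ -0.2857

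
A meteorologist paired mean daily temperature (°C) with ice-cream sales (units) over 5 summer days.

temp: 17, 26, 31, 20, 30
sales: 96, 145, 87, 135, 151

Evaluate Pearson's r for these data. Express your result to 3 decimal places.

n = 5, Σx = 124, Σy = 614, Σx² = 3226, Σy² = 78836, Σxy = 15329
nΣxy − ΣxΣy = 76645 − 76136 = 509
nΣx² − (Σx)² = 16130 − 15376 = 754; nΣy² − (Σy)² = 394180 − 376996 = 17184
r = 509 / √(754 × 17184) = 509 / 3599.5466 ≈ 0.141

0.141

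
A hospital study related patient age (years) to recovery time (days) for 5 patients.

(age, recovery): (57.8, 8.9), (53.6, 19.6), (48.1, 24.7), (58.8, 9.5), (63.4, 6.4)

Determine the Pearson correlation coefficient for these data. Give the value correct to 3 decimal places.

-0.962

n = 5, Σx = 281.7, Σy = 69.1, Σx² = 16004.41, Σy² = 1204.67, Σxy = 3717.41
nΣxy − ΣxΣy = 18587.05 − 19465.47 = -878.42
nΣx² − (Σx)² = 80022.05 − 79354.89 = 667.16; nΣy² − (Σy)² = 6023.35 − 4774.81 = 1248.54
r = -878.42 / √(667.16 × 1248.54) = -878.42 / 912.6752 ≈ -0.962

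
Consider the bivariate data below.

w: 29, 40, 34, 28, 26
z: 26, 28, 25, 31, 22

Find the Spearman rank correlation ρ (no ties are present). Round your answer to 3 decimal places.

Rank w: 3, 5, 4, 2, 1
Rank z: 3, 4, 2, 5, 1
d = rank(w) − rank(z): 0, 1, 2, -3, 0; Σd² = 14
ρ = 1 − 6Σd² / [n(n²−1)] = 1 − 6×14 / (5×24) = 1 − 84/120 ≈ 0.300

0.300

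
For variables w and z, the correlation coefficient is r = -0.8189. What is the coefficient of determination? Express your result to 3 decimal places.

0.671

r² = (-0.8189)² = 0.671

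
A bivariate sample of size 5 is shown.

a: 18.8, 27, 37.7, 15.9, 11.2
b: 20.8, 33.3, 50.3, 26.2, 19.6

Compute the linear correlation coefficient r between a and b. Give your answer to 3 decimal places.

0.955

n = 5, Σa = 110.6, Σb = 150.2, Σa² = 2881.98, Σb² = 5142.22, Σab = 3822.55
nΣab − ΣaΣb = 19112.75 − 16612.12 = 2500.63
nΣa² − (Σa)² = 14409.9 − 12232.36 = 2177.54; nΣb² − (Σb)² = 25711.1 − 22560.04 = 3151.06
r = 2500.63 / √(2177.54 × 3151.06) = 2500.63 / 2619.4578 ≈ 0.955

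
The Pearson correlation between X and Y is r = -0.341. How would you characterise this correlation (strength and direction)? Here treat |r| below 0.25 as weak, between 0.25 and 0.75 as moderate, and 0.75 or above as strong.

r = -0.341 < 0 so the relationship is negative.
|r| = 0.341, which falls in the moderate range.

moderate negative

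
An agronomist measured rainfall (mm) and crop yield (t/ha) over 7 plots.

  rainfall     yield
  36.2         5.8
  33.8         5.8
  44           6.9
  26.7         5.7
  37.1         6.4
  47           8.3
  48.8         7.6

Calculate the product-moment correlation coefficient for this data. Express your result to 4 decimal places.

n = 7, Σx = 273.6, Σy = 46.5, Σx² = 11068.62, Σy² = 314.99, Σxy = 1860.21
nΣxy − ΣxΣy = 13021.47 − 12722.4 = 299.07
nΣx² − (Σx)² = 77480.34 − 74856.96 = 2623.38; nΣy² − (Σy)² = 2204.93 − 2162.25 = 42.68
r = 299.07 / √(2623.38 × 42.68) = 299.07 / 334.6130 ≈ 0.8938

0.8938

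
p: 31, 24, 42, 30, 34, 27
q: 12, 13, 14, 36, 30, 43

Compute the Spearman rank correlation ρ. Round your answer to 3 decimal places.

Rank p: 4, 1, 6, 3, 5, 2
Rank q: 1, 2, 3, 5, 4, 6
d = rank(p) − rank(q): 3, -1, 3, -2, 1, -4; Σd² = 40
ρ = 1 − 6Σd² / [n(n²−1)] = 1 − 6×40 / (6×35) = 1 − 240/210 ≈ -0.143

-0.143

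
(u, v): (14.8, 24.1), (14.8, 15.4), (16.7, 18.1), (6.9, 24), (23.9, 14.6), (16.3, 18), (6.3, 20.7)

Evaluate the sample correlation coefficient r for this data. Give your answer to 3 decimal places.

-0.691

n = 7, Σu = 99.7, Σv = 134.9, Σu² = 1641.17, Σv² = 2687.23, Σuv = 1825.22
nΣuv − ΣuΣv = 12776.54 − 13449.53 = -672.99
nΣu² − (Σu)² = 11488.19 − 9940.09 = 1548.1; nΣv² − (Σv)² = 18810.61 − 18198.01 = 612.6
r = -672.99 / √(1548.1 × 612.6) = -672.99 / 973.8409 ≈ -0.691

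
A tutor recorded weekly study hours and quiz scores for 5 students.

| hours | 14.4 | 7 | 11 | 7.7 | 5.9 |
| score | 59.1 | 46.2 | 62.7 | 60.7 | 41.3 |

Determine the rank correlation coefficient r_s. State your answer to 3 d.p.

Rank hours: 5, 2, 4, 3, 1
Rank score: 3, 2, 5, 4, 1
d = rank(hours) − rank(score): 2, 0, -1, -1, 0; Σd² = 6
ρ = 1 − 6Σd² / [n(n²−1)] = 1 − 6×6 / (5×24) = 1 − 36/120 ≈ 0.700

0.700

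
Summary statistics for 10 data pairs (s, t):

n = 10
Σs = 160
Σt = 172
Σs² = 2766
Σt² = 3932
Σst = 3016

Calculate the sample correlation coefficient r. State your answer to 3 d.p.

0.589

r = (nΣst − ΣsΣt) / √[(nΣs² − (Σs)²)(nΣt² − (Σt)²)]
Numerator: 10×3016 − 160×172 = 2640
Denominator: √[(27660 − 25600)(39320 − 29584)] = √[2060 × 9736] = 4478.4104
r = 2640 / 4478.4104 ≈ 0.589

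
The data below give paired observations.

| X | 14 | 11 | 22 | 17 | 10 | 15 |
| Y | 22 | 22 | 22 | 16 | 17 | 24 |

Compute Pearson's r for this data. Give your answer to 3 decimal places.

n = 6, ΣX = 89, ΣY = 123, ΣX² = 1415, ΣY² = 2573, ΣXY = 1836
nΣXY − ΣXΣY = 11016 − 10947 = 69
nΣX² − (ΣX)² = 8490 − 7921 = 569; nΣY² − (ΣY)² = 15438 − 15129 = 309
r = 69 / √(569 × 309) = 69 / 419.3101 ≈ 0.165

0.165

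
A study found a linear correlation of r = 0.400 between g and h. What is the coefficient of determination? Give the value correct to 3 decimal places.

r² = (0.400)² = 0.160

0.160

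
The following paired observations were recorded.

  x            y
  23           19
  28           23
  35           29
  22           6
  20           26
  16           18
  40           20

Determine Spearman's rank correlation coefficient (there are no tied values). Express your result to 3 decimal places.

Rank x: 4, 5, 6, 3, 2, 1, 7
Rank y: 3, 5, 7, 1, 6, 2, 4
d = rank(x) − rank(y): 1, 0, -1, 2, -4, -1, 3; Σd² = 32
ρ = 1 − 6Σd² / [n(n²−1)] = 1 − 6×32 / (7×48) = 1 − 192/336 ≈ 0.429

0.429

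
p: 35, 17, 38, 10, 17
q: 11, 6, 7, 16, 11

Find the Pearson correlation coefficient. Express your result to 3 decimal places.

-0.478

n = 5, Σp = 117, Σq = 51, Σp² = 3347, Σq² = 583, Σpq = 1100
nΣpq − ΣpΣq = 5500 − 5967 = -467
nΣp² − (Σp)² = 16735 − 13689 = 3046; nΣq² − (Σq)² = 2915 − 2601 = 314
r = -467 / √(3046 × 314) = -467 / 977.9795 ≈ -0.478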